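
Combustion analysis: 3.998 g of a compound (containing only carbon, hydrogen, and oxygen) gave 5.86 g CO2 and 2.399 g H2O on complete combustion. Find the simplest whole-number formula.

CH2O

mol C = 5.86 / 44.01 = 0.1332; mass C = 0.1332 × 12.01 = 1.599 g
mol H = 2 × (2.399 / 18.02) = 0.2663; mass H = 0.2663 × 1.008 = 0.2684 g
mass O = 3.998 − (1.868) = 2.130 g → mol O = 0.1332
Smallest is C at 0.1332 mol; normalising gives C 1.000, H 2.000, O 1.000
≈ 1:2:1 → CH2O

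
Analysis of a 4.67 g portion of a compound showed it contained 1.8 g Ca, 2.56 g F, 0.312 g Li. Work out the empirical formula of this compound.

CaF3Li

Ca: 1.8 g ÷ 40.08 g/mol = 0.04491 mol
F: 2.56 g ÷ 19.00 g/mol = 0.1347 mol
Li: 0.312 g ÷ 6.94 g/mol = 0.04496 mol
Ratios (÷ 0.04491): Ca 1.000, F 3.000, Li 1.001
≈ 1:3:1 → CaF3Li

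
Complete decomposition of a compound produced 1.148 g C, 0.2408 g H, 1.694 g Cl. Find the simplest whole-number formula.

C2H5Cl

n(C) = 1.148/12.01 = 0.09559, n(H) = 0.2408/1.008 = 0.2389, n(Cl) = 1.694/35.45 = 0.04779
Ratios (÷ 0.04779): C 2.000, H 4.999, Cl 1.000
≈ 2:5:1 → C2H5Cl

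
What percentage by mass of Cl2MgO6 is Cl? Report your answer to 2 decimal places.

Molar mass = 2(35.45) + 1(24.31) + 6(16.00) = 191.210 g/mol
Mass of Cl per mole = 2 × 35.45 = 70.900 g
% Cl = 70.900 / 191.210 × 100 = 37.08%

37.08%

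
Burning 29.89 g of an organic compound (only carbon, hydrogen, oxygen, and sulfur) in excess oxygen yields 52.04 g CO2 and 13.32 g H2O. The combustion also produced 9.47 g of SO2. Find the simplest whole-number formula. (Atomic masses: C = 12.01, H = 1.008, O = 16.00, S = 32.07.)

mol C = 52.04 / 44.01 = 1.182; mass C = 1.182 × 12.01 = 14.20 g
mol H = 2 × (13.32 / 18.02) = 1.478; mass H = 1.478 × 1.008 = 1.490 g
mol S = 9.47 / 64.07 = 0.1478; mass S = 4.740 g
mass O = 29.89 − (20.43) = 9.458 g → mol O = 0.5911
Ratios (÷ 0.1478): C 8.000, H 10.002, O 3.999, S 1.000
→ C8H10O4S

C8H10O4S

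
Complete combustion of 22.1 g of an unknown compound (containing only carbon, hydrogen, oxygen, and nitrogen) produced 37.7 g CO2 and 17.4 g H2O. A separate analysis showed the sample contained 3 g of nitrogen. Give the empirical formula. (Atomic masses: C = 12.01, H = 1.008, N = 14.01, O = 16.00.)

mol C = 37.7 / 44.01 = 0.8566; mass C = 0.8566 × 12.01 = 10.29 g
mol H = 2 × (17.4 / 18.02) = 1.931; mass H = 1.931 × 1.008 = 1.947 g
mol N = 3 / 14.01 = 0.2141
mass O = 22.1 − (15.23) = 6.865 g → mol O = 0.4291
Divide by the smallest (0.2141 mol N): C 4.000, H 9.019, N 1.000, O 2.004
→ C4H9NO2

C4H9NO2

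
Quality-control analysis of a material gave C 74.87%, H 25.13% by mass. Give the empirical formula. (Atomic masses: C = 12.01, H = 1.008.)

Assume 100 g: 74.87 g C, 25.13 g H.
Moles — C: 74.87 / 12.01 = 6.234 mol; H: 25.13 / 1.008 = 24.93 mol
Ratios (÷ 6.234): C 1.000, H 3.999
Ratio ≈ 1:4, so the empirical formula is CH4

CH4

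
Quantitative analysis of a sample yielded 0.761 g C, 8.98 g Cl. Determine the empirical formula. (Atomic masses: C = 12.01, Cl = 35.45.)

CCl4

Moles — C: 0.761 / 12.01 = 0.06336 mol; Cl: 8.98 / 35.45 = 0.2533 mol
Ratios (÷ 0.06336): C 1.000, Cl 3.998
Ratio ≈ 1:4, so the empirical formula is CCl4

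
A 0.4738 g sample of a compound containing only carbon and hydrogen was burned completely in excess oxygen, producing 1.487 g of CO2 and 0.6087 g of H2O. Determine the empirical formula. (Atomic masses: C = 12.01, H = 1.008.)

mol C = 1.487 / 44.01 = 0.03379; mass C = 0.03379 × 12.01 = 0.4058 g
mol H = 2 × (0.6087 / 18.02) = 0.06756; mass H = 0.06756 × 1.008 = 0.06810 g
Divide by the smallest (0.03379 mol C): C 1.000, H 1.999
≈ 1:2 → CH2

CH2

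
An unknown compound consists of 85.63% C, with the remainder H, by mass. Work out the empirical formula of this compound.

Assume 100 g: 85.63 g C, 14.37 g H.
C: 85.63 g ÷ 12.01 g/mol = 7.13 mol
H: 14.37 g ÷ 1.008 g/mol = 14.26 mol
Divide by the smallest (7.13 mol C): C 1.000, H 1.999
Ratio ≈ 1:2, so the empirical formula is CH2

CH2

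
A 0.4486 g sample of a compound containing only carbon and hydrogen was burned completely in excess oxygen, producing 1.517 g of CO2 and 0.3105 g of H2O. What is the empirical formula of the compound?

mol C = 1.517 / 44.01 = 0.03447; mass C = 0.03447 × 12.01 = 0.4140 g
mol H = 2 × (0.3105 / 18.02) = 0.03446; mass H = 0.03446 × 1.008 = 0.03474 g
Divide by the smallest (0.03446 mol H): C 1.000, H 1.000
Ratio ≈ 1:1, so the empirical formula is CH

CH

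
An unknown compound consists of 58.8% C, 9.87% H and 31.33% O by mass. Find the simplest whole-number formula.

Assume 100 g: 58.8 g C, 9.87 g H, 31.33 g O.
C: 58.8 g ÷ 12.01 g/mol = 4.896 mol
H: 9.87 g ÷ 1.008 g/mol = 9.792 mol
O: 31.33 g ÷ 16.00 g/mol = 1.958 mol
Smallest is O at 1.958 mol; normalising gives C 2.500, H 5.001, O 1.000
×2: C 5.00, H 10.00, O 2.00 → C5H10O2

C5H10O2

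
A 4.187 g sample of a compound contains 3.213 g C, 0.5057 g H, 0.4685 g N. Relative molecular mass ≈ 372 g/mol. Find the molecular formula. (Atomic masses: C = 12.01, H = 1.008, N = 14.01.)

n(C) = 3.213/12.01 = 0.2675, n(H) = 0.5057/1.008 = 0.5017, n(N) = 0.4685/14.01 = 0.03344
Divide by the smallest (0.03344 mol N): C 8.000, H 15.002, N 1.000
Ratio ≈ 8:15:1, so the empirical formula is C8H15N
Empirical-formula mass = 125.21 g/mol
n = 372 / 125.21 = 2.97 ≈ 3
Molecular formula = (C8H15N)×3 = C24H45N3

C24H45N3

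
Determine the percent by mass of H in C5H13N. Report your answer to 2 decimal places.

15.03%

Molar mass = 5(12.01) + 13(1.008) + 1(14.01) = 87.164 g/mol
Mass of H per mole = 13 × 1.008 = 13.104 g
% H = 13.104 / 87.164 × 100 = 15.03%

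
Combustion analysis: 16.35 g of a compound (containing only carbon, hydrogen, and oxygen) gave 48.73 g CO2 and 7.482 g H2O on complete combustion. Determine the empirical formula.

C8H6O

mol C = 48.73 / 44.01 = 1.107; mass C = 1.107 × 12.01 = 13.30 g
mol H = 2 × (7.482 / 18.02) = 0.8304; mass H = 0.8304 × 1.008 = 0.8371 g
mass O = 16.35 − (14.14) = 2.215 g → mol O = 0.1384
Smallest is O at 0.1384 mol; normalising gives C 7.999, H 5.999, O 1.000
≈ 8:6:1 → C8H6O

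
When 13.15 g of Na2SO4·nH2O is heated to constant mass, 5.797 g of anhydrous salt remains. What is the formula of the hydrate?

Mass of water lost = 13.15 − 5.797 = 7.353 g → 7.353 / 18.02 = 0.408 mol H2O
Molar mass of Na2SO4 = 142.05 g/mol → mol Na2SO4 = 5.797 / 142.05 = 0.04081
n = 0.408 / 0.04081 = 10.00 ≈ 10 → Na2SO4·10H2O

Na2SO4·10H2O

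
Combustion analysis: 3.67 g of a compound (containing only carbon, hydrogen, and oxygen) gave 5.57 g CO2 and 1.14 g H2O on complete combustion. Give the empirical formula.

mol C = 5.57 / 44.01 = 0.1266; mass C = 0.1266 × 12.01 = 1.520 g
mol H = 2 × (1.14 / 18.02) = 0.1265; mass H = 0.1265 × 1.008 = 0.1275 g
mass O = 3.67 − (1.648) = 2.022 g → mol O = 0.1264
Ratios (÷ 0.1264): C 1.001, H 1.001, O 1.000
≈ 1:1:1 → CHO

CHO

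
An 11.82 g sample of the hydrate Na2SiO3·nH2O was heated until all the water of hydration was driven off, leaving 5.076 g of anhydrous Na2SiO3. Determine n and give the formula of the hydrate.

Na2SiO3·9H2O

Mass of water lost = 11.82 − 5.076 = 6.744 g → 6.744 / 18.02 = 0.3743 mol H2O
Molar mass of Na2SiO3 = 122.07 g/mol → mol Na2SiO3 = 5.076 / 122.07 = 0.04158
n = 0.3743 / 0.04158 = 9.00 ≈ 9 → Na2SiO3·9H2O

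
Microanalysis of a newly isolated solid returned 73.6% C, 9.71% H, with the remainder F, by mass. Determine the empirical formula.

C7H11F

Assume 100 g: 73.6 g C, 9.71 g H, 16.69 g F.
n(C) = 73.6/12.01 = 6.128, n(H) = 9.71/1.008 = 9.633, n(F) = 16.69/19.00 = 0.8784
Ratios (÷ 0.8784): C 6.976, H 10.966, F 1.000
≈ 7:11:1 → C7H11F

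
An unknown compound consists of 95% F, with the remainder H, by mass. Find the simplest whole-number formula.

Assume 100 g: 95 g F, 5 g H.
Moles — F: 95 / 19.00 = 5 mol; H: 5 / 1.008 = 4.96 mol
Smallest is H at 4.96 mol; normalising gives F 1.008, H 1.000
≈ 1:1 → FH

FH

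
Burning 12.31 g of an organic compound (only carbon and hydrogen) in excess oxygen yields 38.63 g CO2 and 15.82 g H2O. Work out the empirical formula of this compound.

mol C = 38.63 / 44.01 = 0.8778; mass C = 0.8778 × 12.01 = 10.54 g
mol H = 2 × (15.82 / 18.02) = 1.756; mass H = 1.756 × 1.008 = 1.770 g
Smallest is C at 0.8778 mol; normalising gives C 1.000, H 2.000
Ratio ≈ 1:2, so the empirical formula is CH2

CH2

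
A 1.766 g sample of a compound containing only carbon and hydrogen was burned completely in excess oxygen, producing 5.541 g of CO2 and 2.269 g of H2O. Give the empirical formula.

mol C = 5.541 / 44.01 = 0.1259; mass C = 0.1259 × 12.01 = 1.512 g
mol H = 2 × (2.269 / 18.02) = 0.2518; mass H = 0.2518 × 1.008 = 0.2538 g
Divide by the smallest (0.1259 mol C): C 1.000, H 2.000
≈ 1:2 → CH2

CH2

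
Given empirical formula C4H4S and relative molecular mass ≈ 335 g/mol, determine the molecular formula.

Empirical-formula mass = 84.14 g/mol
n = 335 / 84.14 = 3.98 ≈ 4
Molecular formula = (C4H4S)4 = C16H16S4

C16H16S4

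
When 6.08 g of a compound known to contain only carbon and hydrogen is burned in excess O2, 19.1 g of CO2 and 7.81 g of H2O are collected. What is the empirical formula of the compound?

CH2

mol C = 19.1 / 44.01 = 0.4340; mass C = 0.4340 × 12.01 = 5.212 g
mol H = 2 × (7.81 / 18.02) = 0.8668; mass H = 0.8668 × 1.008 = 0.8737 g
Smallest is C at 0.434 mol; normalising gives C 1.000, H 1.997
≈ 1:2 → CH2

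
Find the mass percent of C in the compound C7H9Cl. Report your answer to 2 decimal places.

65.38%

Molar mass = 7(12.01) + 9(1.008) + 1(35.45) = 128.592 g/mol
Mass of C per mole = 7 × 12.01 = 84.070 g
% C = 84.070 / 128.592 × 100 = 65.38%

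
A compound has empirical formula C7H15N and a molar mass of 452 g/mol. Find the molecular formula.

Empirical-formula mass = 113.20 g/mol
n = 452 / 113.20 = 3.99 ≈ 4
Molecular formula = (C7H15N)4 = C28H60N4

C28H60N4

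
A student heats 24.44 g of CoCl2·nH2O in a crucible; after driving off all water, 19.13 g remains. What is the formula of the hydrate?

CoCl2·2H2O

Mass of water lost = 24.44 − 19.13 = 5.31 g → 5.31 / 18.02 = 0.2947 mol H2O
Molar mass of CoCl2 = 129.83 g/mol → mol CoCl2 = 19.13 / 129.83 = 0.1473
n = 0.2947 / 0.1473 = 2.00 ≈ 2 → CoCl2·2H2O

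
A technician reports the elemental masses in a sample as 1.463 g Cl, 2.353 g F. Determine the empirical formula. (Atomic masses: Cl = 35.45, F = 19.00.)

ClF3

n(Cl) = 1.463/35.45 = 0.04127, n(F) = 2.353/19.00 = 0.1238
Smallest is Cl at 0.04127 mol; normalising gives Cl 1.000, F 3.001
≈ 1:3 → ClF3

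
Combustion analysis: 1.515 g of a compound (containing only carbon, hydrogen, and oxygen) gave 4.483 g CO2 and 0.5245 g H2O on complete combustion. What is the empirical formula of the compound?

C7H4O

mol C = 4.483 / 44.01 = 0.1019; mass C = 0.1019 × 12.01 = 1.223 g
mol H = 2 × (0.5245 / 18.02) = 0.05821; mass H = 0.05821 × 1.008 = 0.05868 g
mass O = 1.515 − (1.282) = 0.2329 g → mol O = 0.01456
Divide by the smallest (0.01456 mol O): C 6.997, H 3.998, O 1.000
→ C7H4O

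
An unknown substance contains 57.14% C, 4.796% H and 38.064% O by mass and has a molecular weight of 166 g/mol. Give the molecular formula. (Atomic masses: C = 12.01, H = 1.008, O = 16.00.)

Assume 100 g: 57.14 g C, 4.796 g H, 38.064 g O.
n(C) = 57.14/12.01 = 4.758, n(H) = 4.796/1.008 = 4.758, n(O) = 38.064/16.00 = 2.379
Divide by the smallest (2.379 mol O): C 2.000, H 2.000, O 1.000
→ C2H2O
Empirical-formula mass = 42.04 g/mol
n = 166 / 42.04 = 3.95 ≈ 4
Molecular formula = (C2H2O)×4 = C8H8O4

C8H8O4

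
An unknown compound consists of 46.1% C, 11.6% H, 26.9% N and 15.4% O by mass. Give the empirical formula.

C4H12N2O

Assume 100 g: 46.1 g C, 11.6 g H, 26.9 g N, 15.4 g O.
Moles — C: 46.1 / 12.01 = 3.838 mol; H: 11.6 / 1.008 = 11.51 mol; N: 26.9 / 14.01 = 1.92 mol; O: 15.4 / 16.00 = 0.9625 mol
Divide by the smallest (0.9625 mol O): C 3.988, H 11.956, N 1.995, O 1.000
Ratio ≈ 4:12:2:1, so the empirical formula is C4H12N2O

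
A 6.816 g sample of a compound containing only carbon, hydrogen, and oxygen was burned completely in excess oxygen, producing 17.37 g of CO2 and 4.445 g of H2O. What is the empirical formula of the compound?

C4H5O

mol C = 17.37 / 44.01 = 0.3947; mass C = 0.3947 × 12.01 = 4.740 g
mol H = 2 × (4.445 / 18.02) = 0.4933; mass H = 0.4933 × 1.008 = 0.4973 g
mass O = 6.816 − (5.237) = 1.579 g → mol O = 0.09866
Divide by the smallest (0.09866 mol O): C 4.000, H 5.000, O 1.000
Ratio ≈ 4:5:1, so the empirical formula is C4H5O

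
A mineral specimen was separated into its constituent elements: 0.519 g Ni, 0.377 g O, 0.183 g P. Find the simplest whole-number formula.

Moles — Ni: 0.519 / 58.69 = 0.008843 mol; O: 0.377 / 16.00 = 0.02356 mol; P: 0.183 / 30.97 = 0.005909 mol
Smallest is P at 0.005909 mol; normalising gives Ni 1.497, O 3.988, P 1.000
Multiply by 2: Ni 2.99, O 7.98, P 2.00 → Ni3O8P2

Ni3O8P2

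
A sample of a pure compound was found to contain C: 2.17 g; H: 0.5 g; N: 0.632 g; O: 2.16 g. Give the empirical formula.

C: 2.17 g ÷ 12.01 g/mol = 0.1807 mol
H: 0.5 g ÷ 1.008 g/mol = 0.496 mol
N: 0.632 g ÷ 14.01 g/mol = 0.04511 mol
O: 2.16 g ÷ 16.00 g/mol = 0.135 mol
Smallest is N at 0.04511 mol; normalising gives C 4.005, H 10.996, N 1.000, O 2.993
→ C4H11NO3

C4H11NO3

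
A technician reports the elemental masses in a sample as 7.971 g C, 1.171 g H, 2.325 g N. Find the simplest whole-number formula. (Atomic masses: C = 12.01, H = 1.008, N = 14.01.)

n(C) = 7.971/12.01 = 0.6637, n(H) = 1.171/1.008 = 1.162, n(N) = 2.325/14.01 = 0.166
Divide by the smallest (0.166 mol N): C 3.999, H 7.000, N 1.000
≈ 4:7:1 → C4H7N

C4H7N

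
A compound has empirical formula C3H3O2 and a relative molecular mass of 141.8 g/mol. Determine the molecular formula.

C6H6O4

Empirical-formula mass = 71.05 g/mol
n = 141.8 / 71.05 = 2.00 ≈ 2
Molecular formula = (C3H3O2)2 = C6H6O4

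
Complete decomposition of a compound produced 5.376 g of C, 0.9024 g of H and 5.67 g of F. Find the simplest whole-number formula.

n(C) = 5.376/12.01 = 0.4476, n(H) = 0.9024/1.008 = 0.8952, n(F) = 5.67/19.00 = 0.2984
Smallest is F at 0.2984 mol; normalising gives C 1.500, H 3.000, F 1.000
×2: C 3.00, H 6.00, F 2.00 → C3H6F2

C3H6F2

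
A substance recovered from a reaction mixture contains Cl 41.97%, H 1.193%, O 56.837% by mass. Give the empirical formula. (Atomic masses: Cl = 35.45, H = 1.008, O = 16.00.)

ClHO3

Assume 100 g: 41.97 g Cl, 1.193 g H, 56.837 g O.
Moles — Cl: 41.97 / 35.45 = 1.184 mol; H: 1.193 / 1.008 = 1.184 mol; O: 56.837 / 16.00 = 3.552 mol
Ratios (÷ 1.184): Cl 1.000, H 1.000, O 3.001
Ratio ≈ 1:1:3, so the empirical formula is ClHO3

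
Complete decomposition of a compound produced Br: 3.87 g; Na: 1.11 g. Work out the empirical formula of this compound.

Moles — Br: 3.87 / 79.90 = 0.04844 mol; Na: 1.11 / 22.99 = 0.04828 mol
Ratios (÷ 0.04828): Br 1.003, Na 1.000
≈ 1:1 → BrNa

BrNa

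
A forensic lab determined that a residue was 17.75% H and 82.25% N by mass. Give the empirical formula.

Assume 100 g: 17.75 g H, 82.25 g N.
n(H) = 17.75/1.008 = 17.61, n(N) = 82.25/14.01 = 5.871
Smallest is N at 5.871 mol; normalising gives H 2.999, N 1.000
→ H3N

H3N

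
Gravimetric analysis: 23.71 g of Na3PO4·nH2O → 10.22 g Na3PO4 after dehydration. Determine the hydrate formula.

Na3PO4·12H2O

Mass of water lost = 23.71 − 10.22 = 13.49 g → 13.49 / 18.02 = 0.7486 mol H2O
Molar mass of Na3PO4 = 163.94 g/mol → mol Na3PO4 = 10.22 / 163.94 = 0.06234
n = 0.7486 / 0.06234 = 12.01 ≈ 12 → Na3PO4·12H2O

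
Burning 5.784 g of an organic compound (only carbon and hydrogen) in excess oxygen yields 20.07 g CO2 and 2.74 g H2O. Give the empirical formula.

C3H2

mol C = 20.07 / 44.01 = 0.4560; mass C = 0.4560 × 12.01 = 5.477 g
mol H = 2 × (2.74 / 18.02) = 0.3041; mass H = 0.3041 × 1.008 = 0.3065 g
Divide by the smallest (0.3041 mol H): C 1.500, H 1.000
×2: C 3.00, H 2.00 → C3H2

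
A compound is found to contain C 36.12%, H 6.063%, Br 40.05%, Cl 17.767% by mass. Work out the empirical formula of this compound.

Assume 100 g: 36.12 g C, 6.063 g H, 40.05 g Br, 17.767 g Cl.
Moles — C: 36.12 / 12.01 = 3.007 mol; H: 6.063 / 1.008 = 6.015 mol; Br: 40.05 / 79.90 = 0.5013 mol; Cl: 17.767 / 35.45 = 0.5012 mol
Ratios (÷ 0.5012): C 6.001, H 12.001, Br 1.000, Cl 1.000
≈ 6:12:1:1 → C6H12BrCl

C6H12BrCl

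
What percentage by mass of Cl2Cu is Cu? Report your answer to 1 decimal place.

47.3%

Molar mass = 2(35.45) + 1(63.55) = 134.450 g/mol
Mass of Cu per mole = 1 × 63.55 = 63.550 g
% Cu = 63.550 / 134.450 × 100 = 47.3%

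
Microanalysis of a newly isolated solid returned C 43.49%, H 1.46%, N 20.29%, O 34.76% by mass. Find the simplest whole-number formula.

Assume 100 g: 43.49 g C, 1.46 g H, 20.29 g N, 34.76 g O.
Moles — C: 43.49 / 12.01 = 3.621 mol; H: 1.46 / 1.008 = 1.448 mol; N: 20.29 / 14.01 = 1.448 mol; O: 34.76 / 16.00 = 2.172 mol
Ratios (÷ 1.448): C 2.500, H 1.000, N 1.000, O 1.500
Multiply by 2: C 5.00, H 2.00, N 2.00, O 3.00 → C5H2N2O3

C5H2N2O3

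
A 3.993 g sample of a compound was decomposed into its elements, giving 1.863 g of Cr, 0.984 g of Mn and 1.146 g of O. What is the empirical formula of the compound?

Cr2MnO4

n(Cr) = 1.863/52.00 = 0.03583, n(Mn) = 0.984/54.94 = 0.01791, n(O) = 1.146/16.00 = 0.07162
Ratios (÷ 0.01791): Cr 2.000, Mn 1.000, O 3.999
≈ 2:1:4 → Cr2MnO4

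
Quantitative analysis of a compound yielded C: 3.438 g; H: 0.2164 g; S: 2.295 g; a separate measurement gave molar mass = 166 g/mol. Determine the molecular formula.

C8H6S2

C: 3.438 g ÷ 12.01 g/mol = 0.2863 mol
H: 0.2164 g ÷ 1.008 g/mol = 0.2147 mol
S: 2.295 g ÷ 32.07 g/mol = 0.07156 mol
Ratios (÷ 0.07156): C 4.000, H 3.000, S 1.000
≈ 4:3:1 → C4H3S
Empirical-formula mass = 83.13 g/mol
n = 166 / 83.13 = 2.00 ≈ 2
Molecular formula = (C4H3S)×2 = C8H6S2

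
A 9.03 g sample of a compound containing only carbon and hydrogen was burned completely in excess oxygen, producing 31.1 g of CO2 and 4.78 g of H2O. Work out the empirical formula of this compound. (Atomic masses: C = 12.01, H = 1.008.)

mol C = 31.1 / 44.01 = 0.7067; mass C = 0.7067 × 12.01 = 8.487 g
mol H = 2 × (4.78 / 18.02) = 0.5305; mass H = 0.5305 × 1.008 = 0.5348 g
Ratios (÷ 0.5305): C 1.332, H 1.000
Scaling by 3: C 4.00, H 3.00 → C4H3

C4H3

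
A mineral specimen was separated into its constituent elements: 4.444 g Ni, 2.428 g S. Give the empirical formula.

Moles — Ni: 4.444 / 58.69 = 0.07572 mol; S: 2.428 / 32.07 = 0.07571 mol
Ratios (÷ 0.07571): Ni 1.000, S 1.000
Ratio ≈ 1:1, so the empirical formula is NiS

NiS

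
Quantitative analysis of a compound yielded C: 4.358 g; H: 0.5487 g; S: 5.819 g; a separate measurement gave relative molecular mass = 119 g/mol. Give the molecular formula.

C4H6S2

C: 4.358 g ÷ 12.01 g/mol = 0.3629 mol
H: 0.5487 g ÷ 1.008 g/mol = 0.5443 mol
S: 5.819 g ÷ 32.07 g/mol = 0.1814 mol
Smallest is S at 0.1814 mol; normalising gives C 2.000, H 3.000, S 1.000
→ C2H3S
Empirical-formula mass = 59.11 g/mol
n = 119 / 59.11 = 2.01 ≈ 2
Molecular formula = (C2H3S)×2 = C4H6S2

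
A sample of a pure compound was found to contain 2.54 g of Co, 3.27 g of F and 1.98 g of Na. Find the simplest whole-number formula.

Moles — Co: 2.54 / 58.93 = 0.0431 mol; F: 3.27 / 19.00 = 0.1721 mol; Na: 1.98 / 22.99 = 0.08612 mol
Smallest is Co at 0.0431 mol; normalising gives Co 1.000, F 3.993, Na 1.998
≈ 1:4:2 → CoF4Na2

CoF4Na2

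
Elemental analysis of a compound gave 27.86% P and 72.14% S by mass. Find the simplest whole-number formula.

Assume 100 g: 27.86 g P, 72.14 g S.
n(P) = 27.86/30.97 = 0.8996, n(S) = 72.14/32.07 = 2.249
Divide by the smallest (0.8996 mol P): P 1.000, S 2.501
×2: P 2.00, S 5.00 → P2S5

P2S5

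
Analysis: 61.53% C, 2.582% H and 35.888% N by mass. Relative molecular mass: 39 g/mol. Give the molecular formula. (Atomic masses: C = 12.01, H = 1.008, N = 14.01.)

Assume 100 g: 61.53 g C, 2.582 g H, 35.888 g N.
C: 61.53 g ÷ 12.01 g/mol = 5.123 mol
H: 2.582 g ÷ 1.008 g/mol = 2.562 mol
N: 35.888 g ÷ 14.01 g/mol = 2.562 mol
Smallest is H at 2.562 mol; normalising gives C 2.000, H 1.000, N 1.000
→ C2HN
Empirical-formula mass = 39.04 g/mol
n = 39 / 39.04 = 1.00 ≈ 1
Molecular formula = empirical formula = C2HN

C2HN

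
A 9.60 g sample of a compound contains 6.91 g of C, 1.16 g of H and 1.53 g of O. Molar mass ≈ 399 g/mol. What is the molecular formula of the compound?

C24H48O4

Moles — C: 6.91 / 12.01 = 0.5754 mol; H: 1.16 / 1.008 = 1.151 mol; O: 1.53 / 16.00 = 0.09563 mol
Divide by the smallest (0.09563 mol O): C 6.017, H 12.034, O 1.000
≈ 6:12:1 → C6H12O
Empirical-formula mass = 100.16 g/mol
n = 399 / 100.16 = 3.98 ≈ 4
Molecular formula = (C6H12O)×4 = C24H48O4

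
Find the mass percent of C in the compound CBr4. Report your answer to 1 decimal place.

Molar mass = 1(12.01) + 4(79.90) = 331.610 g/mol
Mass of C per mole = 1 × 12.01 = 12.010 g
% C = 12.010 / 331.610 × 100 = 3.6%

3.6%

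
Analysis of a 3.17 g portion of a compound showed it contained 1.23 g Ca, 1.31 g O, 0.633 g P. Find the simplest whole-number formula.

Ca: 1.23 g ÷ 40.08 g/mol = 0.03069 mol
O: 1.31 g ÷ 16.00 g/mol = 0.08188 mol
P: 0.633 g ÷ 30.97 g/mol = 0.02044 mol
Divide by the smallest (0.02044 mol P): Ca 1.501, O 4.006, P 1.000
Multiply by 2: Ca 3.00, O 8.01, P 2.00 → Ca3O8P2

Ca3O8P2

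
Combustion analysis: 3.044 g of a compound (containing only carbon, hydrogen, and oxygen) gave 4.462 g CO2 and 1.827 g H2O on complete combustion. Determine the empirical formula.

CH2O

mol C = 4.462 / 44.01 = 0.1014; mass C = 0.1014 × 12.01 = 1.218 g
mol H = 2 × (1.827 / 18.02) = 0.2028; mass H = 0.2028 × 1.008 = 0.2044 g
mass O = 3.044 − (1.422) = 1.622 g → mol O = 0.1014
Divide by the smallest (0.1014 mol O): C 1.000, H 2.000, O 1.000
≈ 1:2:1 → CH2O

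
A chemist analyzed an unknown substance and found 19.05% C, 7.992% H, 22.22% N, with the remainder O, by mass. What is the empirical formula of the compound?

Assume 100 g: 19.05 g C, 7.992 g H, 22.22 g N, 50.738 g O.
n(C) = 19.05/12.01 = 1.586, n(H) = 7.992/1.008 = 7.929, n(N) = 22.22/14.01 = 1.586, n(O) = 50.738/16.00 = 3.171
Smallest is N at 1.586 mol; normalising gives C 1.000, H 4.999, N 1.000, O 1.999
Ratio ≈ 1:5:1:2, so the empirical formula is CH5NO2

CH5NO2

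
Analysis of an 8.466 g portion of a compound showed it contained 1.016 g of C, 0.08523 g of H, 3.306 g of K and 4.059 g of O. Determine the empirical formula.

Moles — C: 1.016 / 12.01 = 0.0846 mol; H: 0.08523 / 1.008 = 0.08455 mol; K: 3.306 / 39.10 = 0.08455 mol; O: 4.059 / 16.00 = 0.2537 mol
Divide by the smallest (0.08455 mol K): C 1.001, H 1.000, K 1.000, O 3.000
Ratio ≈ 1:1:1:3, so the empirical formula is CHKO3

CHKO3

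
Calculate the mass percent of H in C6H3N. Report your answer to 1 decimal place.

3.4%

Molar mass = 6(12.01) + 3(1.008) + 1(14.01) = 89.094 g/mol
Mass of H per mole = 3 × 1.008 = 3.024 g
% H = 3.024 / 89.094 × 100 = 3.4%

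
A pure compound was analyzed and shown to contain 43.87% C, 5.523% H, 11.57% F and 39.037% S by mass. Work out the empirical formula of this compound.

Assume 100 g: 43.87 g C, 5.523 g H, 11.57 g F, 39.037 g S.
Moles — C: 43.87 / 12.01 = 3.653 mol; H: 5.523 / 1.008 = 5.479 mol; F: 11.57 / 19.00 = 0.6089 mol; S: 39.037 / 32.07 = 1.217 mol
Divide by the smallest (0.6089 mol F): C 5.999, H 8.998, F 1.000, S 1.999
→ C6H9FS2

C6H9FS2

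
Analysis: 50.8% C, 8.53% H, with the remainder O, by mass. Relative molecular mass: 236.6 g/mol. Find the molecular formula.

Assume 100 g: 50.8 g C, 8.53 g H, 40.67 g O.
n(C) = 50.8/12.01 = 4.23, n(H) = 8.53/1.008 = 8.462, n(O) = 40.67/16.00 = 2.542
Divide by the smallest (2.542 mol O): C 1.664, H 3.329, O 1.000
Scaling by 3: C 4.99, H 9.99, O 3.00 → C5H10O3
Empirical-formula mass = 118.13 g/mol
n = 236.6 / 118.13 = 2.00 ≈ 2
Molecular formula = (C5H10O3)×2 = C10H20O6

C10H20O6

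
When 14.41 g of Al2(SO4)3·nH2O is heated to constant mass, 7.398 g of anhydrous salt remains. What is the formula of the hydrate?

Al2(SO4)3·18H2O

Mass of water lost = 14.41 − 7.398 = 7.012 g → 7.012 / 18.02 = 0.3891 mol H2O
Molar mass of Al2(SO4)3 = 342.17 g/mol → mol Al2(SO4)3 = 7.398 / 342.17 = 0.02162
n = 0.3891 / 0.02162 = 18.00 ≈ 18 → Al2(SO4)3·18H2O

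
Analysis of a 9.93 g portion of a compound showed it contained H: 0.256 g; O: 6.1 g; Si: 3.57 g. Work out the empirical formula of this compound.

Moles — H: 0.256 / 1.008 = 0.254 mol; O: 6.1 / 16.00 = 0.3812 mol; Si: 3.57 / 28.09 = 0.1271 mol
Ratios (÷ 0.1271): H 1.998, O 3.000, Si 1.000
Ratio ≈ 2:3:1, so the empirical formula is H2O3Si

H2O3Si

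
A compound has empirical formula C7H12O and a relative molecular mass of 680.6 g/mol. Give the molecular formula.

Empirical-formula mass = 112.17 g/mol
n = 680.6 / 112.17 = 6.07 ≈ 6
Molecular formula = (C7H12O)6 = C42H72O6

C42H72O6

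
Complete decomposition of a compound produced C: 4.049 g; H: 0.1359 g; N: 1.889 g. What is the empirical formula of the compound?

C5H2N2

Moles — C: 4.049 / 12.01 = 0.3371 mol; H: 0.1359 / 1.008 = 0.1348 mol; N: 1.889 / 14.01 = 0.1348 mol
Ratios (÷ 0.1348): C 2.501, H 1.000, N 1.000
Scaling by 2: C 5.00, H 2.00, N 2.00 → C5H2N2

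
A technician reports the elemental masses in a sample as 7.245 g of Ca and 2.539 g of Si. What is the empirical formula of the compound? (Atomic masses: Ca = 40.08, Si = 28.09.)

n(Ca) = 7.245/40.08 = 0.1808, n(Si) = 2.539/28.09 = 0.09039
Smallest is Si at 0.09039 mol; normalising gives Ca 2.000, Si 1.000
Ratio ≈ 2:1, so the empirical formula is Ca2Si

Ca2Si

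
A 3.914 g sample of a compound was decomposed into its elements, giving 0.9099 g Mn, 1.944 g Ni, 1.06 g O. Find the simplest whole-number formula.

MnNi2O4

Moles — Mn: 0.9099 / 54.94 = 0.01656 mol; Ni: 1.944 / 58.69 = 0.03312 mol; O: 1.06 / 16.00 = 0.06625 mol
Divide by the smallest (0.01656 mol Mn): Mn 1.000, Ni 2.000, O 4.000
≈ 1:2:4 → MnNi2O4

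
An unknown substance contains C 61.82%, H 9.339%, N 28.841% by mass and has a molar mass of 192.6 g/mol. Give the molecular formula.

C10H18N4

Assume 100 g: 61.82 g C, 9.339 g H, 28.841 g N.
Moles — C: 61.82 / 12.01 = 5.147 mol; H: 9.339 / 1.008 = 9.265 mol; N: 28.841 / 14.01 = 2.059 mol
Smallest is N at 2.059 mol; normalising gives C 2.500, H 4.501, N 1.000
×2: C 5.00, H 9.00, N 2.00 → C5H9N2
Empirical-formula mass = 97.14 g/mol
n = 192.6 / 97.14 = 1.98 ≈ 2
Molecular formula = (C5H9N2)×2 = C10H18N4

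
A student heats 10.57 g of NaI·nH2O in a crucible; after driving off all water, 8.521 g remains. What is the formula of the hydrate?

Mass of water lost = 10.57 − 8.521 = 2.049 g → 2.049 / 18.02 = 0.1137 mol H2O
Molar mass of NaI = 149.89 g/mol → mol NaI = 8.521 / 149.89 = 0.05685
n = 0.1137 / 0.05685 = 2.00 ≈ 2 → NaI·2H2O

NaI·2H2O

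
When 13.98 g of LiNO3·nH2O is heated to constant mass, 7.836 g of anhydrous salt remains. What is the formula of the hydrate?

Mass of water lost = 13.98 − 7.836 = 6.144 g → 6.144 / 18.02 = 0.341 mol H2O
Molar mass of LiNO3 = 68.95 g/mol → mol LiNO3 = 7.836 / 68.95 = 0.1136
n = 0.341 / 0.1136 = 3.00 ≈ 3 → LiNO3·3H2O

LiNO3·3H2O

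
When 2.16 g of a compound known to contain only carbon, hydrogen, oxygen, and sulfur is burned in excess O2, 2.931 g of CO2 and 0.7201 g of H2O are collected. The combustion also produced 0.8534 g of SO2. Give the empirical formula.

C5H6O4S

mol C = 2.931 / 44.01 = 0.06660; mass C = 0.06660 × 12.01 = 0.7998 g
mol H = 2 × (0.7201 / 18.02) = 0.07992; mass H = 0.07992 × 1.008 = 0.08056 g
mol S = 0.8534 / 64.07 = 0.01332; mass S = 0.4272 g
mass O = 2.16 − (1.308) = 0.8524 g → mol O = 0.05328
Smallest is S at 0.01332 mol; normalising gives C 5.000, H 6.000, O 4.000, S 1.000
Ratio ≈ 5:6:4:1, so the empirical formula is C5H6O4S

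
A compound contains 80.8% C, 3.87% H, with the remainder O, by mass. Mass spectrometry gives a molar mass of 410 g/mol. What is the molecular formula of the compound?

Assume 100 g: 80.8 g C, 3.87 g H, 15.33 g O.
n(C) = 80.8/12.01 = 6.728, n(H) = 3.87/1.008 = 3.839, n(O) = 15.33/16.00 = 0.9581
Smallest is O at 0.9581 mol; normalising gives C 7.022, H 4.007, O 1.000
≈ 7:4:1 → C7H4O
Empirical-formula mass = 104.10 g/mol
n = 410 / 104.10 = 3.94 ≈ 4
Molecular formula = (C7H4O)×4 = C28H16O4

C28H16O4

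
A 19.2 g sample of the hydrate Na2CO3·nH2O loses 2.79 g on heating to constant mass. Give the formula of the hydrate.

Na2CO3·H2O

Mass of anhydrous Na2CO3 = 19.2 − 2.79 = 16.41 g
mol H2O = 2.79 / 18.02 = 0.1548
Molar mass of Na2CO3 = 105.99 g/mol → mol Na2CO3 = 16.41 / 105.99 = 0.1548
n = 0.1548 / 0.1548 = 1.00 ≈ 1 → Na2CO3·H2O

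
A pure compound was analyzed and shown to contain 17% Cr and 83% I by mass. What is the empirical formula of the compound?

CrI2

Assume 100 g: 17 g Cr, 83 g I.
n(Cr) = 17/52.00 = 0.3269, n(I) = 83/126.90 = 0.6541
Divide by the smallest (0.3269 mol Cr): Cr 1.000, I 2.001
Ratio ≈ 1:2, so the empirical formula is CrI2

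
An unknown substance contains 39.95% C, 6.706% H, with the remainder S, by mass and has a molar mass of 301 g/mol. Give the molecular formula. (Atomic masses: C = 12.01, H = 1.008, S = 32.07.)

Assume 100 g: 39.95 g C, 6.706 g H, 53.344 g S.
Moles — C: 39.95 / 12.01 = 3.326 mol; H: 6.706 / 1.008 = 6.653 mol; S: 53.344 / 32.07 = 1.663 mol
Ratios (÷ 1.663): C 2.000, H 4.000, S 1.000
≈ 2:4:1 → C2H4S
Empirical-formula mass = 60.12 g/mol
n = 301 / 60.12 = 5.01 ≈ 5
Molecular formula = (C2H4S)×5 = C10H20S5

C10H20S5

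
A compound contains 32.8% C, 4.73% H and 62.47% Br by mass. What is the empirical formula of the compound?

Assume 100 g: 32.8 g C, 4.73 g H, 62.47 g Br.
C: 32.8 g ÷ 12.01 g/mol = 2.731 mol
H: 4.73 g ÷ 1.008 g/mol = 4.692 mol
Br: 62.47 g ÷ 79.90 g/mol = 0.7819 mol
Ratios (÷ 0.7819): C 3.493, H 6.002, Br 1.000
×2: C 6.99, H 12.00, Br 2.00 → C7H12Br2

C7H12Br2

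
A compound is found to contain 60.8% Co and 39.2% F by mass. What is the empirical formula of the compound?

Assume 100 g: 60.8 g Co, 39.2 g F.
Moles — Co: 60.8 / 58.93 = 1.032 mol; F: 39.2 / 19.00 = 2.063 mol
Divide by the smallest (1.032 mol Co): Co 1.000, F 2.000
≈ 1:2 → CoF2

CoF2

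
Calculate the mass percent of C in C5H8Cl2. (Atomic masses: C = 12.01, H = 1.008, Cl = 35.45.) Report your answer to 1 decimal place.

43.2%

Molar mass = 5(12.01) + 8(1.008) + 2(35.45) = 139.014 g/mol
Mass of C per mole = 5 × 12.01 = 60.050 g
% C = 60.050 / 139.014 × 100 = 43.2%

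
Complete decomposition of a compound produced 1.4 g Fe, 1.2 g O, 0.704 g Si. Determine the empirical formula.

FeO3Si

Fe: 1.4 g ÷ 55.85 g/mol = 0.02507 mol
O: 1.2 g ÷ 16.00 g/mol = 0.075 mol
Si: 0.704 g ÷ 28.09 g/mol = 0.02506 mol
Divide by the smallest (0.02506 mol Si): Fe 1.000, O 2.993, Si 1.000
Ratio ≈ 1:3:1, so the empirical formula is FeO3Si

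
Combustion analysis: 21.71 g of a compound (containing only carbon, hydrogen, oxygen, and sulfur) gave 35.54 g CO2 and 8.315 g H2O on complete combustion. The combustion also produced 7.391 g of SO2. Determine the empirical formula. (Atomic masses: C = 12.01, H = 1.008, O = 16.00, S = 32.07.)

C7H8O4S

mol C = 35.54 / 44.01 = 0.8075; mass C = 0.8075 × 12.01 = 9.699 g
mol H = 2 × (8.315 / 18.02) = 0.9229; mass H = 0.9229 × 1.008 = 0.9302 g
mol S = 7.391 / 64.07 = 0.1154; mass S = 3.700 g
mass O = 21.71 − (14.33) = 7.382 g → mol O = 0.4614
Smallest is S at 0.1154 mol; normalising gives C 7.000, H 8.000, O 3.999, S 1.000
Ratio ≈ 7:8:4:1, so the empirical formula is C7H8O4S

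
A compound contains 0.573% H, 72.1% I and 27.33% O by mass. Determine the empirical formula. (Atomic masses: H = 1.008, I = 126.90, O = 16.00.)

HIO3

Assume 100 g: 0.573 g H, 72.1 g I, 27.33 g O.
Moles — H: 0.573 / 1.008 = 0.5685 mol; I: 72.1 / 126.90 = 0.5682 mol; O: 27.33 / 16.00 = 1.708 mol
Smallest is I at 0.5682 mol; normalising gives H 1.001, I 1.000, O 3.006
→ HIO3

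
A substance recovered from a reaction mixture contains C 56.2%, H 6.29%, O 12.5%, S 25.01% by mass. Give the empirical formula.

C6H8OS

Assume 100 g: 56.2 g C, 6.29 g H, 12.5 g O, 25.01 g S.
C: 56.2 g ÷ 12.01 g/mol = 4.679 mol
H: 6.29 g ÷ 1.008 g/mol = 6.24 mol
O: 12.5 g ÷ 16.00 g/mol = 0.7812 mol
S: 25.01 g ÷ 32.07 g/mol = 0.7799 mol
Ratios (÷ 0.7799): C 6.000, H 8.002, O 1.002, S 1.000
Ratio ≈ 6:8:1:1, so the empirical formula is C6H8OS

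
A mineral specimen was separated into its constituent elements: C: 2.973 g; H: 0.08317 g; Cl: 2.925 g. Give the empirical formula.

C: 2.973 g ÷ 12.01 g/mol = 0.2475 mol
H: 0.08317 g ÷ 1.008 g/mol = 0.08251 mol
Cl: 2.925 g ÷ 35.45 g/mol = 0.08251 mol
Smallest is H at 0.08251 mol; normalising gives C 3.000, H 1.000, Cl 1.000
→ C3HCl

C3HCl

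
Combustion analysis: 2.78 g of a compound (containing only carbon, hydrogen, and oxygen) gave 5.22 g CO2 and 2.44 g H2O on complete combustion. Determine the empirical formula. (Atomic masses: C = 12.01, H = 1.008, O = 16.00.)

C7H16O4

mol C = 5.22 / 44.01 = 0.1186; mass C = 0.1186 × 12.01 = 1.424 g
mol H = 2 × (2.44 / 18.02) = 0.2708; mass H = 0.2708 × 1.008 = 0.2730 g
mass O = 2.78 − (1.697) = 1.083 g → mol O = 0.06766
Divide by the smallest (0.06766 mol O): C 1.753, H 4.003, O 1.000
Scaling by 4: C 7.01, H 16.01, O 4.00 → C7H16O4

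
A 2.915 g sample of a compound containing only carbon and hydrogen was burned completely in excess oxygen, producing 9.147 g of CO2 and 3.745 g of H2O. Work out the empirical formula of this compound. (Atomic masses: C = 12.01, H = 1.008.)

CH2

mol C = 9.147 / 44.01 = 0.2078; mass C = 0.2078 × 12.01 = 2.496 g
mol H = 2 × (3.745 / 18.02) = 0.4156; mass H = 0.4156 × 1.008 = 0.4190 g
Ratios (÷ 0.2078): C 1.000, H 2.000
≈ 1:2 → CH2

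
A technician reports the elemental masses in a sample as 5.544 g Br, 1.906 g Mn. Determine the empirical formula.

Br2Mn

Moles — Br: 5.544 / 79.90 = 0.06939 mol; Mn: 1.906 / 54.94 = 0.03469 mol
Divide by the smallest (0.03469 mol Mn): Br 2.000, Mn 1.000
→ Br2Mn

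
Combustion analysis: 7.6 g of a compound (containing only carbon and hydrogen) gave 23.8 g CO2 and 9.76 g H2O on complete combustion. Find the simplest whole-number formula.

CH2

mol C = 23.8 / 44.01 = 0.5408; mass C = 0.5408 × 12.01 = 6.495 g
mol H = 2 × (9.76 / 18.02) = 1.083; mass H = 1.083 × 1.008 = 1.092 g
Divide by the smallest (0.5408 mol C): C 1.000, H 2.003
Ratio ≈ 1:2, so the empirical formula is CH2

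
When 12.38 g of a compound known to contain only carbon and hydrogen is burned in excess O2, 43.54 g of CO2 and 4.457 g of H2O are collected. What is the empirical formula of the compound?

mol C = 43.54 / 44.01 = 0.9893; mass C = 0.9893 × 12.01 = 11.88 g
mol H = 2 × (4.457 / 18.02) = 0.4947; mass H = 0.4947 × 1.008 = 0.4986 g
Ratios (÷ 0.4947): C 2.000, H 1.000
Ratio ≈ 2:1, so the empirical formula is C2H

C2H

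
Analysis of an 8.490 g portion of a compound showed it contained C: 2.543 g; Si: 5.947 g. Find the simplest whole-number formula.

CSi

C: 2.543 g ÷ 12.01 g/mol = 0.2117 mol
Si: 5.947 g ÷ 28.09 g/mol = 0.2117 mol
Ratios (÷ 0.2117): C 1.000, Si 1.000
Ratio ≈ 1:1, so the empirical formula is CSi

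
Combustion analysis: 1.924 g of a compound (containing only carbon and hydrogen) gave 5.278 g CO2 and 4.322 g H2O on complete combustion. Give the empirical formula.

mol C = 5.278 / 44.01 = 0.1199; mass C = 0.1199 × 12.01 = 1.440 g
mol H = 2 × (4.322 / 18.02) = 0.4797; mass H = 0.4797 × 1.008 = 0.4835 g
Ratios (÷ 0.1199): C 1.000, H 4.000
→ CH4

CH4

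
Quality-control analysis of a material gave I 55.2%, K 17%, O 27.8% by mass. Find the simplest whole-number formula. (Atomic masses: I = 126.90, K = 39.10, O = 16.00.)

IKO4

Assume 100 g: 55.2 g I, 17 g K, 27.8 g O.
Moles — I: 55.2 / 126.90 = 0.435 mol; K: 17 / 39.10 = 0.4348 mol; O: 27.8 / 16.00 = 1.738 mol
Divide by the smallest (0.4348 mol K): I 1.000, K 1.000, O 3.996
→ IKO4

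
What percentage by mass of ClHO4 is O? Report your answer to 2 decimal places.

Molar mass = 1(35.45) + 1(1.008) + 4(16.00) = 100.458 g/mol
Mass of O per mole = 4 × 16.00 = 64.000 g
% O = 64.000 / 100.458 × 100 = 63.71%

63.71%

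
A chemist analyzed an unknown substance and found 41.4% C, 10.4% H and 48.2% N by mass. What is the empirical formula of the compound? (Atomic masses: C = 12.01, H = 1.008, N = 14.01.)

Assume 100 g: 41.4 g C, 10.4 g H, 48.2 g N.
Moles — C: 41.4 / 12.01 = 3.447 mol; H: 10.4 / 1.008 = 10.32 mol; N: 48.2 / 14.01 = 3.44 mol
Divide by the smallest (3.44 mol N): C 1.002, H 2.999, N 1.000
Ratio ≈ 1:3:1, so the empirical formula is CH3N

CH3N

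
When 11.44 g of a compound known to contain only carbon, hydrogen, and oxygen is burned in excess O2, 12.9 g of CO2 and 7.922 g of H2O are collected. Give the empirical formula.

mol C = 12.9 / 44.01 = 0.2931; mass C = 0.2931 × 12.01 = 3.520 g
mol H = 2 × (7.922 / 18.02) = 0.8792; mass H = 0.8792 × 1.008 = 0.8863 g
mass O = 11.44 − (4.407) = 7.033 g → mol O = 0.4396
Divide by the smallest (0.2931 mol C): C 1.000, H 3.000, O 1.500
×2: C 2.00, H 6.00, O 3.00 → C2H6O3

C2H6O3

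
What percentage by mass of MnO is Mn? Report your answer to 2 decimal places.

Molar mass = 1(54.94) + 1(16.00) = 70.940 g/mol
Mass of Mn per mole = 1 × 54.94 = 54.940 g
% Mn = 54.940 / 70.940 × 100 = 77.45%

77.45%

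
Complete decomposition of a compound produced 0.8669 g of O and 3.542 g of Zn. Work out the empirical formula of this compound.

Moles — O: 0.8669 / 16.00 = 0.05418 mol; Zn: 3.542 / 65.38 = 0.05418 mol
Smallest is Zn at 0.05418 mol; normalising gives O 1.000, Zn 1.000
→ OZn

OZn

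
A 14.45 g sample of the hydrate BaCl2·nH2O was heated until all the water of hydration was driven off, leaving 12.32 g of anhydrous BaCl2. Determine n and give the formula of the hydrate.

BaCl2·2H2O

Mass of water lost = 14.45 − 12.32 = 2.13 g → 2.13 / 18.02 = 0.1182 mol H2O
Molar mass of BaCl2 = 208.23 g/mol → mol BaCl2 = 12.32 / 208.23 = 0.05917
n = 0.1182 / 0.05917 = 2.00 ≈ 2 → BaCl2·2H2O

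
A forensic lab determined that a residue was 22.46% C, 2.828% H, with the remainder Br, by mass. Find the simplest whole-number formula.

Assume 100 g: 22.46 g C, 2.828 g H, 74.712 g Br.
Moles — C: 22.46 / 12.01 = 1.87 mol; H: 2.828 / 1.008 = 2.806 mol; Br: 74.712 / 79.90 = 0.9351 mol
Smallest is Br at 0.9351 mol; normalising gives C 2.000, H 3.000, Br 1.000
→ C2H3Br

C2H3Br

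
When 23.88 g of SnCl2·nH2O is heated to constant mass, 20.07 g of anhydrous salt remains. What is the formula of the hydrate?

Mass of water lost = 23.88 − 20.07 = 3.81 g → 3.81 / 18.02 = 0.2114 mol H2O
Molar mass of SnCl2 = 189.61 g/mol → mol SnCl2 = 20.07 / 189.61 = 0.1058
n = 0.2114 / 0.1058 = 2.00 ≈ 2 → SnCl2·2H2O

SnCl2·2H2O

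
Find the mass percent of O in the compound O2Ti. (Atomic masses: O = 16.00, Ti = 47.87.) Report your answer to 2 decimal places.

Molar mass = 2(16.00) + 1(47.87) = 79.870 g/mol
Mass of O per mole = 2 × 16.00 = 32.000 g
% O = 32.000 / 79.870 × 100 = 40.07%

40.07%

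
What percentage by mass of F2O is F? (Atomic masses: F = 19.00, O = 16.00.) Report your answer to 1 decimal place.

70.4%

Molar mass = 2(19.00) + 1(16.00) = 54.000 g/mol
Mass of F per mole = 2 × 19.00 = 38.000 g
% F = 38.000 / 54.000 × 100 = 70.4%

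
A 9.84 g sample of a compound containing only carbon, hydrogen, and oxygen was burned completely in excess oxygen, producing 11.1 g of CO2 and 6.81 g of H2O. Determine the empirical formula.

mol C = 11.1 / 44.01 = 0.2522; mass C = 0.2522 × 12.01 = 3.029 g
mol H = 2 × (6.81 / 18.02) = 0.7558; mass H = 0.7558 × 1.008 = 0.7619 g
mass O = 9.84 − (3.791) = 6.049 g → mol O = 0.3781
Ratios (÷ 0.2522): C 1.000, H 2.997, O 1.499
Scaling by 2: C 2.00, H 5.99, O 3.00 → C2H6O3

C2H6O3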